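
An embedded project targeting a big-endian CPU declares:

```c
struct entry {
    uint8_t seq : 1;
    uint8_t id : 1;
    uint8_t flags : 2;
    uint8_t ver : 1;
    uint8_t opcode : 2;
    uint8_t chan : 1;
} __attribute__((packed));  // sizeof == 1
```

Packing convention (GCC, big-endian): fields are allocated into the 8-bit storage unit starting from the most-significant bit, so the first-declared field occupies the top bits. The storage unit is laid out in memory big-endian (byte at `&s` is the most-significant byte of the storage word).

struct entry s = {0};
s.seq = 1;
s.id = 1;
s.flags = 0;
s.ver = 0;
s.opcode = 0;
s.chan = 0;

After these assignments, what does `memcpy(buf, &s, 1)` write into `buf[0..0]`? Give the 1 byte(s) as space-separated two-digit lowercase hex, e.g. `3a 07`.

seq (1b) val=1 bits=0x1 at bit 7: 0x80
id (1b) val=1 bits=0x1 at bit 6: 0xc0
flags (2b) val=0 bits=0x0 at bit 4: 0xc0
ver (1b) val=0 bits=0x0 at bit 3: 0xc0
opcode (2b) val=0 bits=0x0 at bit 1: 0xc0
chan (1b) val=0 bits=0x0 at bit 0: 0xc0
word = 0xc0 → big-endian bytes:
  [0]=0xc0

c0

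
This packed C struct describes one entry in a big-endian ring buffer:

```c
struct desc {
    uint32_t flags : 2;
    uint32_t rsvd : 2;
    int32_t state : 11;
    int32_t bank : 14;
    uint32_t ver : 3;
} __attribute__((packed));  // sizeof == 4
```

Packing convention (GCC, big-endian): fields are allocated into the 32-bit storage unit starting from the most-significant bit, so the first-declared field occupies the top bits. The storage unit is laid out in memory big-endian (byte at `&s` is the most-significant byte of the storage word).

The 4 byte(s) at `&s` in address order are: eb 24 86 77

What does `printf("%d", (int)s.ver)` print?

7

[0]=0xeb [1]=0x24 [2]=0x86 [3]=0x77 (big-endian) → word 0xeb248677
flags [30+:2] = (word>>30) & 0x3 = 3
rsvd [28+:2] = (word>>28) & 0x3 = 2
state [17+:11] = (word>>17) & 0x7ff = 1426
bank [3+:14] = (word>>3) & 0x3fff = 4302
ver [0+:3] = (word>>0) & 0x7 = 7  ←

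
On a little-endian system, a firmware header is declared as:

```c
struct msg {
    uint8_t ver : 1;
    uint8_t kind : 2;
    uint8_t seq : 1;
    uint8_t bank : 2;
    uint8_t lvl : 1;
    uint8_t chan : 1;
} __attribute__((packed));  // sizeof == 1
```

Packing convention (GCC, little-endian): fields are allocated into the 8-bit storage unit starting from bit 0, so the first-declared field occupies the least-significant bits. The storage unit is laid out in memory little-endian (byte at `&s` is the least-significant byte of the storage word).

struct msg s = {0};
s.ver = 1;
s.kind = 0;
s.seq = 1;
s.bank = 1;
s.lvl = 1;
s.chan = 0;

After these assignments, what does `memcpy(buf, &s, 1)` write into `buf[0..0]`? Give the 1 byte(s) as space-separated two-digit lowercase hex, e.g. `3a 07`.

ver (1b) val=1 bits=0x1 at bit 0: 0x01
kind (2b) val=0 bits=0x0 at bit 1: 0x01
seq (1b) val=1 bits=0x1 at bit 3: 0x09
bank (2b) val=1 bits=0x1 at bit 4: 0x19
lvl (1b) val=1 bits=0x1 at bit 6: 0x59
chan (1b) val=0 bits=0x0 at bit 7: 0x59
word = 0x59 → little-endian bytes:
  [0]=0x59

59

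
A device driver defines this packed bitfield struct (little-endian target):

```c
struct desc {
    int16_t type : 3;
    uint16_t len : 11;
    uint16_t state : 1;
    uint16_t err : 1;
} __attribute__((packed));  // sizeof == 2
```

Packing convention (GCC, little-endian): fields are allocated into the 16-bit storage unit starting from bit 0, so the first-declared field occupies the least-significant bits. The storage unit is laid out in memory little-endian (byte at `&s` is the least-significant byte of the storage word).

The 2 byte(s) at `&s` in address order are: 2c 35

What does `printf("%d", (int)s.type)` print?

-4

[0]=0x2c [1]=0x35 (little-endian) → word 0x352c
type [0+:3] = (word>>0) & 0x7 = 4  ←
len [3+:11] = (word>>3) & 0x7ff = 1701
state [14+:1] = (word>>14) & 0x1 = 0
err [15+:1] = (word>>15) & 0x1 = 0
type signed 3b, MSB=1: 4 - 8 = -4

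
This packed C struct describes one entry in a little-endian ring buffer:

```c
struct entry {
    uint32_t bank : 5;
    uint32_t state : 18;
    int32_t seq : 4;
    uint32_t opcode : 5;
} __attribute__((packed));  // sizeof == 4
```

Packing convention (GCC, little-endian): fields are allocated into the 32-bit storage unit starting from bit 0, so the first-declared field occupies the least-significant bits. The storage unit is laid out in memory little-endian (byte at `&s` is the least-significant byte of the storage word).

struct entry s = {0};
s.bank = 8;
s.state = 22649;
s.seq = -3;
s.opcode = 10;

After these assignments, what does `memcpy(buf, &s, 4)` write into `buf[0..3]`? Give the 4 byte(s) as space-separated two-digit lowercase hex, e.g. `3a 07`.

28 0f 8b 56

bank (5b) val=8 bits=0x8 at bit 0: 0x00000008
state (18b) val=22649 bits=0x5879 at bit 5: 0x000b0f28
seq (4b) val=-3 bits=0xd at bit 23: 0x068b0f28
opcode (5b) val=10 bits=0xa at bit 27: 0x568b0f28
word = 0x568b0f28 → little-endian bytes:
  [0]=0x28  [1]=0x0f  [2]=0x8b  [3]=0x56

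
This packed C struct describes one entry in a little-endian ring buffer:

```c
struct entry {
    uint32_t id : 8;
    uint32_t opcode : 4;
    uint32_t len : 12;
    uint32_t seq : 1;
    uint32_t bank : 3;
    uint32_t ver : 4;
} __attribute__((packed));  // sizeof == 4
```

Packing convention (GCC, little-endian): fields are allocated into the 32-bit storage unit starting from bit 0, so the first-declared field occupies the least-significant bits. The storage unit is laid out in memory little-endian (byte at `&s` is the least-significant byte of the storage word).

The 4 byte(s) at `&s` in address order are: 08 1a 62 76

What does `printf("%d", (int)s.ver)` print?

[0]=0x08 [1]=0x1a [2]=0x62 [3]=0x76 (little-endian) → word 0x76621a08
id [0+:8] = (word>>0) & 0xff = 8
opcode [8+:4] = (word>>8) & 0xf = 10
len [12+:12] = (word>>12) & 0xfff = 1569
seq [24+:1] = (word>>24) & 0x1 = 0
bank [25+:3] = (word>>25) & 0x7 = 3
ver [28+:4] = (word>>28) & 0xf = 7  ←

7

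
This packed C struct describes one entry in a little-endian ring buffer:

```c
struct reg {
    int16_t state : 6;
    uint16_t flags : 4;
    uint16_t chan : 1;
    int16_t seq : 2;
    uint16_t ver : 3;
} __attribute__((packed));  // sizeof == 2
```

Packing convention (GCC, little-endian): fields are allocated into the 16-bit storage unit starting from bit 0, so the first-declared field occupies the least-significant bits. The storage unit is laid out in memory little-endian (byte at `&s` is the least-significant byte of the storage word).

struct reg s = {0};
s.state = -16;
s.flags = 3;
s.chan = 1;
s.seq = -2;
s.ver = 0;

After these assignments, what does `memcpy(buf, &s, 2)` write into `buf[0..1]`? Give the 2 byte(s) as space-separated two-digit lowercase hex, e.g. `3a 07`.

f0 14

[0+:6] state=-16 & 0x3f = 0x30; word=0x0030
[6+:4] flags=3 & 0xf = 0x3; word=0x00f0
[10+:1] chan=1 & 0x1 = 0x1; word=0x04f0
[11+:2] seq=-2 & 0x3 = 0x2; word=0x14f0
[13+:3] ver=0 & 0x7 = 0x0; word=0x14f0
word = 0x14f0 → little-endian bytes:
  [0]=0xf0  [1]=0x14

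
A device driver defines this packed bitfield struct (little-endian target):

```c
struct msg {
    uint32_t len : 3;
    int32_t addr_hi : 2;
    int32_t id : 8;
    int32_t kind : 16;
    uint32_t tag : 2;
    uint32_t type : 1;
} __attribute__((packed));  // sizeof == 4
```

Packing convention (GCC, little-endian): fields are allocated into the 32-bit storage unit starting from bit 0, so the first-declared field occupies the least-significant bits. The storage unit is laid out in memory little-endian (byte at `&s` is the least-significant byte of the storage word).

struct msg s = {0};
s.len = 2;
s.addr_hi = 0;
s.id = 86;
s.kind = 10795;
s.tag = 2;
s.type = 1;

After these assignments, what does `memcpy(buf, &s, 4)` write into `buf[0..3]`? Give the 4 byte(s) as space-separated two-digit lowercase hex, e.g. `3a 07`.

c2 6a 45 c5

[0+:3] len=2 & 0x7 = 0x2; word=0x00000002
[3+:2] addr_hi=0 & 0x3 = 0x0; word=0x00000002
[5+:8] id=86 & 0xff = 0x56; word=0x00000ac2
[13+:16] kind=10795 & 0xffff = 0x2a2b; word=0x05456ac2
[29+:2] tag=2 & 0x3 = 0x2; word=0x45456ac2
[31+:1] type=1 & 0x1 = 0x1; word=0xc5456ac2
word = 0xc5456ac2 → little-endian bytes:
  [0]=0xc2  [1]=0x6a  [2]=0x45  [3]=0xc5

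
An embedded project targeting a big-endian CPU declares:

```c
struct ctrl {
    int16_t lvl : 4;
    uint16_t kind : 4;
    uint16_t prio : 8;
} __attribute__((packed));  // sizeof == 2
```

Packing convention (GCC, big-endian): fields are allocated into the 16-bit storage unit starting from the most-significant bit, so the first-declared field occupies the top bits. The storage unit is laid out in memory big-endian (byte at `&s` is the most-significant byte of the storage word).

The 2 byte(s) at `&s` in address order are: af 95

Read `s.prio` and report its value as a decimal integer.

[0]=0xaf [1]=0x95 (big-endian) → word 0xaf95
lvl:4 @ bit 12 → (0xaf95>>12)&0xf = 0xa
kind:4 @ bit 8 → (0xaf95>>8)&0xf = 0xf
prio:8 @ bit 0 → (0xaf95>>0)&0xff = 0x95  ←

149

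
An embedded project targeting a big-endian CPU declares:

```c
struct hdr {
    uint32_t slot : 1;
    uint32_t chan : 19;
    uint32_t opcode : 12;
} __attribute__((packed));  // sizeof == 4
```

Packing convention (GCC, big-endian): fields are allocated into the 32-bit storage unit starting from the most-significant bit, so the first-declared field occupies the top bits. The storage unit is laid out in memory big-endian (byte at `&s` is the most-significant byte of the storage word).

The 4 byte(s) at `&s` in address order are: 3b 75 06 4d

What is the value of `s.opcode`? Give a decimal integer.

[0]=0x3b [1]=0x75 [2]=0x06 [3]=0x4d (big-endian) → word 0x3b75064d
slot [31+:1] = (word>>31) & 0x1 = 0
chan [12+:19] = (word>>12) & 0x7ffff = 243536
opcode [0+:12] = (word>>0) & 0xfff = 1613  ←

1613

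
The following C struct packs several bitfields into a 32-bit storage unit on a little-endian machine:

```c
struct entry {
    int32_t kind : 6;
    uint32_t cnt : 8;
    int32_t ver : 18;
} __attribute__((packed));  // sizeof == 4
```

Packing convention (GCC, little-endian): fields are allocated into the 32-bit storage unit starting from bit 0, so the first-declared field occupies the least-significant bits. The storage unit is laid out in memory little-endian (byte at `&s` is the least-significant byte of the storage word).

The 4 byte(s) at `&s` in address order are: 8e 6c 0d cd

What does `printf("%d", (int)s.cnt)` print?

[0]=0x8e [1]=0x6c [2]=0x0d [3]=0xcd (little-endian) → word 0xcd0d6c8e
kind:6 @ bit 0 → (0xcd0d6c8e>>0)&0x3f = 0xe
cnt:8 @ bit 6 → (0xcd0d6c8e>>6)&0xff = 0xb2  ←
ver:18 @ bit 14 → (0xcd0d6c8e>>14)&0x3ffff = 0x33435

178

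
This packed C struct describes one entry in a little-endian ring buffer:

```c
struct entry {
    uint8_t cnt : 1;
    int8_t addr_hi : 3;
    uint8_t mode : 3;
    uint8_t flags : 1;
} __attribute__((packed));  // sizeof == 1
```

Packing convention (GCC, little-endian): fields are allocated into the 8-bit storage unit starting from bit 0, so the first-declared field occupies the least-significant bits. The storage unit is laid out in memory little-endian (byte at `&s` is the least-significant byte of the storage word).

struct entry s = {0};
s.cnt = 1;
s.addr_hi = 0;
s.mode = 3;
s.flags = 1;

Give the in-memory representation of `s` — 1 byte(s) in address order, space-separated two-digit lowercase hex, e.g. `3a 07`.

b1

cnt:1 = 1 → 0x1 << 0 → word 0x01
addr_hi:3 = 0 → 0x0 << 1 → word 0x01
mode:3 = 3 → 0x3 << 4 → word 0x31
flags:1 = 1 → 0x1 << 7 → word 0xb1
word = 0xb1 → little-endian bytes:
  [0]=0xb1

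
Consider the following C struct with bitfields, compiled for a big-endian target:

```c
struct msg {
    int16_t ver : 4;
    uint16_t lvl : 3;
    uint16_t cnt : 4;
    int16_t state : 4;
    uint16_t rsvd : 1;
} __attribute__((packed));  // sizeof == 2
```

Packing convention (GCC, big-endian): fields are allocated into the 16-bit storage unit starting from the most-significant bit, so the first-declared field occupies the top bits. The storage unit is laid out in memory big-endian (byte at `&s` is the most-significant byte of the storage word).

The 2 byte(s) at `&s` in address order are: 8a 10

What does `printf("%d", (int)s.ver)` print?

[0]=0x8a [1]=0x10 (big-endian) → word 0x8a10
ver:4 @ bit 12 → (0x8a10>>12)&0xf = 0x8  ←
lvl:3 @ bit 9 → (0x8a10>>9)&0x7 = 0x5
cnt:4 @ bit 5 → (0x8a10>>5)&0xf = 0x0
state:4 @ bit 1 → (0x8a10>>1)&0xf = 0x8
rsvd:1 @ bit 0 → (0x8a10>>0)&0x1 = 0x0
ver signed 4b, MSB=1: 8 - 16 = -8

-8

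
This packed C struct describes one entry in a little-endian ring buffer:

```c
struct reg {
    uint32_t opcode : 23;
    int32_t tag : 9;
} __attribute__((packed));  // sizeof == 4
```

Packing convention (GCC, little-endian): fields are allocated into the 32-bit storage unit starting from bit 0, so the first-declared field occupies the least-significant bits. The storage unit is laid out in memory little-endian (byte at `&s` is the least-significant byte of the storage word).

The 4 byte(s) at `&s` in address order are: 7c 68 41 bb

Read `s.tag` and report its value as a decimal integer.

-138

[0]=0x7c [1]=0x68 [2]=0x41 [3]=0xbb (little-endian) → word 0xbb41687c
opcode:23 @ bit 0 → (0xbb41687c>>0)&0x7fffff = 0x41687c
tag:9 @ bit 23 → (0xbb41687c>>23)&0x1ff = 0x176  ←
tag signed 9b, MSB=1: 374 - 512 = -138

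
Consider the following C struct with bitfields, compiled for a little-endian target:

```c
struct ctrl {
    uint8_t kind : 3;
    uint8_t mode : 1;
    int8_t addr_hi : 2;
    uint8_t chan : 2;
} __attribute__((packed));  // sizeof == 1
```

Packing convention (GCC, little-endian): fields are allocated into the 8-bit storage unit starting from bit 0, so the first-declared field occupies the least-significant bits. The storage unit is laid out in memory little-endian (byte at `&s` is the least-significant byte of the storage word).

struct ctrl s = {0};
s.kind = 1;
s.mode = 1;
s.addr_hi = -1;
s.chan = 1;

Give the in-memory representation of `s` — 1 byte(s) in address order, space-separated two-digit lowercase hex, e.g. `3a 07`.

79

[0+:3] kind=1 & 0x7 = 0x1; word=0x01
[3+:1] mode=1 & 0x1 = 0x1; word=0x09
[4+:2] addr_hi=-1 & 0x3 = 0x3; word=0x39
[6+:2] chan=1 & 0x3 = 0x1; word=0x79
word = 0x79 → little-endian bytes:
  [0]=0x79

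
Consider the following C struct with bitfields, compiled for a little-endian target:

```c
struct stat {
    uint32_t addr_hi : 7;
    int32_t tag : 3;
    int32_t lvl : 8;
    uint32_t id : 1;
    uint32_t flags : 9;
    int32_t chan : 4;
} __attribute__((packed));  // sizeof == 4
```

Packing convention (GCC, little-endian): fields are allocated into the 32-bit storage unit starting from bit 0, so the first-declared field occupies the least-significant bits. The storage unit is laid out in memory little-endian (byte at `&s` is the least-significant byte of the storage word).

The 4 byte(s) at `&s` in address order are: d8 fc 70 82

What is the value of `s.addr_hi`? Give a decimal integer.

[0]=0xd8 [1]=0xfc [2]=0x70 [3]=0x82 (little-endian) → word 0x8270fcd8
addr_hi [0+:7] = (word>>0) & 0x7f = 88  ←
tag [7+:3] = (word>>7) & 0x7 = 1
lvl [10+:8] = (word>>10) & 0xff = 63
id [18+:1] = (word>>18) & 0x1 = 0
flags [19+:9] = (word>>19) & 0x1ff = 78
chan [28+:4] = (word>>28) & 0xf = 8

88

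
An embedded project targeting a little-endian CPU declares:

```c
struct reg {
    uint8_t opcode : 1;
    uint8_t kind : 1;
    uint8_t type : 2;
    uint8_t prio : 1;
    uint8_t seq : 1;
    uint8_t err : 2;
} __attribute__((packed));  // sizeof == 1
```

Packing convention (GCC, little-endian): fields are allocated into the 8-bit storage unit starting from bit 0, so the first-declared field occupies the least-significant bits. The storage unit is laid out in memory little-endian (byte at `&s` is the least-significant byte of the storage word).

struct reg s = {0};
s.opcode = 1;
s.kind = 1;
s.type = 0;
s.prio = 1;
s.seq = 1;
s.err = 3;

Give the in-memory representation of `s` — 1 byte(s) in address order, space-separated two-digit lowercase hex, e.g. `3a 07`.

f3

opcode (1b) val=1 bits=0x1 at bit 0: 0x01
kind (1b) val=1 bits=0x1 at bit 1: 0x03
type (2b) val=0 bits=0x0 at bit 2: 0x03
prio (1b) val=1 bits=0x1 at bit 4: 0x13
seq (1b) val=1 bits=0x1 at bit 5: 0x33
err (2b) val=3 bits=0x3 at bit 6: 0xf3
word = 0xf3 → little-endian bytes:
  [0]=0xf3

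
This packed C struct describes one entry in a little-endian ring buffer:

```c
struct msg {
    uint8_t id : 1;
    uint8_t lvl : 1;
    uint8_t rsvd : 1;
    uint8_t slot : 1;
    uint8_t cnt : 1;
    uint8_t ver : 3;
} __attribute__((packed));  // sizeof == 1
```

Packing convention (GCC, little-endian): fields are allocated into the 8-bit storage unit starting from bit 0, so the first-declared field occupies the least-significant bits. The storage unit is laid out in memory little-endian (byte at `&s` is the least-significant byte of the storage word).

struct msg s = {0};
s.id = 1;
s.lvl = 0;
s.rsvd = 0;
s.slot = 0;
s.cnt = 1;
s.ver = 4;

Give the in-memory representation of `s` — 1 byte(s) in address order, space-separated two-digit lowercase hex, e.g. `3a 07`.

91

id (1b) val=1 bits=0x1 at bit 0: 0x01
lvl (1b) val=0 bits=0x0 at bit 1: 0x01
rsvd (1b) val=0 bits=0x0 at bit 2: 0x01
slot (1b) val=0 bits=0x0 at bit 3: 0x01
cnt (1b) val=1 bits=0x1 at bit 4: 0x11
ver (3b) val=4 bits=0x4 at bit 5: 0x91
word = 0x91 → little-endian bytes:
  [0]=0x91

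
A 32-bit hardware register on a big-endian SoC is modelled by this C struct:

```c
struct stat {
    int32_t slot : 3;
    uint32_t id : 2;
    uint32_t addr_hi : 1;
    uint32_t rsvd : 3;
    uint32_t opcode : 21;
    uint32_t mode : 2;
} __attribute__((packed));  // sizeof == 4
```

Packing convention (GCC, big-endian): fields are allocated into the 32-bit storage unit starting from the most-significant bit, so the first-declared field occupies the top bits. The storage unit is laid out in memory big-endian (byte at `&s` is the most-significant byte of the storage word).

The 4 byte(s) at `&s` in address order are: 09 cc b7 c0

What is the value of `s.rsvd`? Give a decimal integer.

3

[0]=0x09 [1]=0xcc [2]=0xb7 [3]=0xc0 (big-endian) → word 0x09ccb7c0
slot [29+:3] = (word>>29) & 0x7 = 0
id [27+:2] = (word>>27) & 0x3 = 1
addr_hi [26+:1] = (word>>26) & 0x1 = 0
rsvd [23+:3] = (word>>23) & 0x7 = 3  ←
opcode [2+:21] = (word>>2) & 0x1fffff = 1256944
mode [0+:2] = (word>>0) & 0x3 = 0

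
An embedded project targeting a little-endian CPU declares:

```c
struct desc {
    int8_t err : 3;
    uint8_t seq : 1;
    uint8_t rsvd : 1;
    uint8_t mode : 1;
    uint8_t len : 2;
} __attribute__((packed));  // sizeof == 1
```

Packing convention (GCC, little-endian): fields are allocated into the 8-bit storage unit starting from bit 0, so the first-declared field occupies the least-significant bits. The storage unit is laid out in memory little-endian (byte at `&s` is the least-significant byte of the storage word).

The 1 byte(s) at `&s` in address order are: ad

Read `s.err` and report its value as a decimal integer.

-3

[0]=0xad (little-endian) → word 0xad
err:3 @ bit 0 → (0xad>>0)&0x7 = 0x5  ←
seq:1 @ bit 3 → (0xad>>3)&0x1 = 0x1
rsvd:1 @ bit 4 → (0xad>>4)&0x1 = 0x0
mode:1 @ bit 5 → (0xad>>5)&0x1 = 0x1
len:2 @ bit 6 → (0xad>>6)&0x3 = 0x2
err signed 3b, MSB=1: 5 - 8 = -3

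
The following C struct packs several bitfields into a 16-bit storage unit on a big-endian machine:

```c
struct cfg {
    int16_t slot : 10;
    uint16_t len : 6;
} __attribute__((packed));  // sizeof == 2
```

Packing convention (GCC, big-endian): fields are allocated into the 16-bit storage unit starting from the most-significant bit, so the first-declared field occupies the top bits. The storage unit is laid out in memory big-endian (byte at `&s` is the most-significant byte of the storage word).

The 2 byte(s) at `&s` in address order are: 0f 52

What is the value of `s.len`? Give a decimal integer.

[0]=0x0f [1]=0x52 (big-endian) → word 0x0f52
slot:10 @ bit 6 → (0x0f52>>6)&0x3ff = 0x3d
len:6 @ bit 0 → (0x0f52>>0)&0x3f = 0x12  ←

18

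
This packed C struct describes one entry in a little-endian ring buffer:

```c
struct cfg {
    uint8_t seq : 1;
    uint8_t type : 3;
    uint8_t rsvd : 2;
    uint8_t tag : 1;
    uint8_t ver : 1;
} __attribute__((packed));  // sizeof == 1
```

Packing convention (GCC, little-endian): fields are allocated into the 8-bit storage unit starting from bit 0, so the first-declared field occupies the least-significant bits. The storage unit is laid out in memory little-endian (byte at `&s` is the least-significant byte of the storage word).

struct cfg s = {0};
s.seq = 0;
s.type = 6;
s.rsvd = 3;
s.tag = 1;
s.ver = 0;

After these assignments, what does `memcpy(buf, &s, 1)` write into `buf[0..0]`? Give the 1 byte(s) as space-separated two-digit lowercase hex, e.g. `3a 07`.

[0+:1] seq=0 & 0x1 = 0x0; word=0x00
[1+:3] type=6 & 0x7 = 0x6; word=0x0c
[4+:2] rsvd=3 & 0x3 = 0x3; word=0x3c
[6+:1] tag=1 & 0x1 = 0x1; word=0x7c
[7+:1] ver=0 & 0x1 = 0x0; word=0x7c
word = 0x7c → little-endian bytes:
  [0]=0x7c

7c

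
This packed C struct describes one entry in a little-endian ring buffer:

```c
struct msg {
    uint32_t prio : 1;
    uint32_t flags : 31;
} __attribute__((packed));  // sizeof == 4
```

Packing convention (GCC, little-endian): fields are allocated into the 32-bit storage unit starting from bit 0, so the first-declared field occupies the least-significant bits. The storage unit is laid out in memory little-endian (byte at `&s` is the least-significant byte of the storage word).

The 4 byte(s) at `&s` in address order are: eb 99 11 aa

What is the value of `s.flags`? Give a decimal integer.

[0]=0xeb [1]=0x99 [2]=0x11 [3]=0xaa (little-endian) → word 0xaa1199eb
prio:1 @ bit 0 → (0xaa1199eb>>0)&0x1 = 0x1
flags:31 @ bit 1 → (0xaa1199eb>>1)&0x7fffffff = 0x5508ccf5  ←

1426640117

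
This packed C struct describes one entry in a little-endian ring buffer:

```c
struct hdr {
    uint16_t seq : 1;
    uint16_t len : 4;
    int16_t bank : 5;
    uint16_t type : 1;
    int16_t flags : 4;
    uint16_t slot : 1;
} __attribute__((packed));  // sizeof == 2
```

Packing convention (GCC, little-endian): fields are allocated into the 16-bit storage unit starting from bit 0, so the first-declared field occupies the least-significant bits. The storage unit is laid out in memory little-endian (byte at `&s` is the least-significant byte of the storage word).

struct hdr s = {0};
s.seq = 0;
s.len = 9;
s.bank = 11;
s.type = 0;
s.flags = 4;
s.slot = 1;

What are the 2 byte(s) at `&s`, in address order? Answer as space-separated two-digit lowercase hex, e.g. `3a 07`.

72 a1

[0+:1] seq=0 & 0x1 = 0x0; word=0x0000
[1+:4] len=9 & 0xf = 0x9; word=0x0012
[5+:5] bank=11 & 0x1f = 0xb; word=0x0172
[10+:1] type=0 & 0x1 = 0x0; word=0x0172
[11+:4] flags=4 & 0xf = 0x4; word=0x2172
[15+:1] slot=1 & 0x1 = 0x1; word=0xa172
word = 0xa172 → little-endian bytes:
  [0]=0x72  [1]=0xa1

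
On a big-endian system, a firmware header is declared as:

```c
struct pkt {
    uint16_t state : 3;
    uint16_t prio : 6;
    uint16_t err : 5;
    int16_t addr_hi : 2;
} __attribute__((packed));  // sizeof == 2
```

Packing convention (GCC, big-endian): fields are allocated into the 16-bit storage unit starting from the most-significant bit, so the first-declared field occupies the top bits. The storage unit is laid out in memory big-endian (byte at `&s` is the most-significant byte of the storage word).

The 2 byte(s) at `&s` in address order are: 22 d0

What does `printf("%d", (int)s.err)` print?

20

[0]=0x22 [1]=0xd0 (big-endian) → word 0x22d0
state [13+:3] = (word>>13) & 0x7 = 1
prio [7+:6] = (word>>7) & 0x3f = 5
err [2+:5] = (word>>2) & 0x1f = 20  ←
addr_hi [0+:2] = (word>>0) & 0x3 = 0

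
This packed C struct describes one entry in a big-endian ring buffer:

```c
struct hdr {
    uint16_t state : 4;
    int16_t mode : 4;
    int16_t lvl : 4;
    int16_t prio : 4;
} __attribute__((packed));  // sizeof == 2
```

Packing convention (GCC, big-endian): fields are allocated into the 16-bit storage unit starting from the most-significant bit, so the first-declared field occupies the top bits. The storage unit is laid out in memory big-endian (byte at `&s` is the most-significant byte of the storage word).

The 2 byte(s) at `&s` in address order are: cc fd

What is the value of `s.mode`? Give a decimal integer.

-4

[0]=0xcc [1]=0xfd (big-endian) → word 0xccfd
state:4 @ bit 12 → (0xccfd>>12)&0xf = 0xc
mode:4 @ bit 8 → (0xccfd>>8)&0xf = 0xc  ←
lvl:4 @ bit 4 → (0xccfd>>4)&0xf = 0xf
prio:4 @ bit 0 → (0xccfd>>0)&0xf = 0xd
mode signed 4b, MSB=1: 12 - 16 = -4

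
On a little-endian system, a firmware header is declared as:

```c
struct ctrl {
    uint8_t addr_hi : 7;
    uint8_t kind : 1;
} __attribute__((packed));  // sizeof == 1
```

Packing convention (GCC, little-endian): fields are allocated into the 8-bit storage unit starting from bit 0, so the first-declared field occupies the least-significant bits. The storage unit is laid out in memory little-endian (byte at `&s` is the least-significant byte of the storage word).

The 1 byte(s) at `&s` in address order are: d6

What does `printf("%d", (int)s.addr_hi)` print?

[0]=0xd6 (little-endian) → word 0xd6
addr_hi [0+:7] = (word>>0) & 0x7f = 86  ←
kind [7+:1] = (word>>7) & 0x1 = 1

86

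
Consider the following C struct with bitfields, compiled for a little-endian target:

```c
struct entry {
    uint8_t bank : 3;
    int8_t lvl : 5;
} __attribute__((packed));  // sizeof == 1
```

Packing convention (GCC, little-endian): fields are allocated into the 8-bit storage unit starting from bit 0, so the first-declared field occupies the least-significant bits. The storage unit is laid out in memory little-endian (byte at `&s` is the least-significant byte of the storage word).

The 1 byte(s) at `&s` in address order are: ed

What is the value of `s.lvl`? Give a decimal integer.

[0]=0xed (little-endian) → word 0xed
bank:3 @ bit 0 → (0xed>>0)&0x7 = 0x5
lvl:5 @ bit 3 → (0xed>>3)&0x1f = 0x1d  ←
lvl signed 5b, MSB=1: 29 - 32 = -3

-3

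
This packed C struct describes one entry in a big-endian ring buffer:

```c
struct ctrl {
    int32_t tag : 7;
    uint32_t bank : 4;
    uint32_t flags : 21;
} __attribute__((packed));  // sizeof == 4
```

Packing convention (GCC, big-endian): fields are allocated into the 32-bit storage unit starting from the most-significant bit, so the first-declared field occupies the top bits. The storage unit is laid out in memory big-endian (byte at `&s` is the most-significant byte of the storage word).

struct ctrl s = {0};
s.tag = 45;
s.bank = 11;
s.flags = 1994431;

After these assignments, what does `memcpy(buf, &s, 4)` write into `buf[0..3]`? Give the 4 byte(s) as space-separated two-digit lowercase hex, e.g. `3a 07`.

5b 7e 6e bf

tag:7 = 45 → 0x2d << 25 → word 0x5a000000
bank:4 = 11 → 0xb << 21 → word 0x5b600000
flags:21 = 1994431 → 0x1e6ebf << 0 → word 0x5b7e6ebf
word = 0x5b7e6ebf → big-endian bytes:
  [0]=0x5b  [1]=0x7e  [2]=0x6e  [3]=0xbf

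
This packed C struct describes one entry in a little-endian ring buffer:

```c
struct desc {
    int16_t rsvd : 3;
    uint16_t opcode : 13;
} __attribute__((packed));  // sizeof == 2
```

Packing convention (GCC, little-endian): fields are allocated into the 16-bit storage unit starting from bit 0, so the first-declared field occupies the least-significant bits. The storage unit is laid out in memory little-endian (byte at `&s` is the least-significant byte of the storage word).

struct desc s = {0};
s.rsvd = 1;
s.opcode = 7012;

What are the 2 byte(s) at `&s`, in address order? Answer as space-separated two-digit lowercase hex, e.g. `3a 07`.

[0+:3] rsvd=1 & 0x7 = 0x1; word=0x0001
[3+:13] opcode=7012 & 0x1fff = 0x1b64; word=0xdb21
word = 0xdb21 → little-endian bytes:
  [0]=0x21  [1]=0xdb

21 db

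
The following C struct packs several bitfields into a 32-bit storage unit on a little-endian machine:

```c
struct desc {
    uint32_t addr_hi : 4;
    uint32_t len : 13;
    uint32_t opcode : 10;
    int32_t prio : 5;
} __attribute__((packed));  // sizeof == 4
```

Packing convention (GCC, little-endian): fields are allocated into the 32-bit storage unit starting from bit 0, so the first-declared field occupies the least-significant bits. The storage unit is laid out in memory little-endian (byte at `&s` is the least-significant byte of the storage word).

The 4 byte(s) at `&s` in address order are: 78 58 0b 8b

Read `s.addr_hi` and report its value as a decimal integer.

8

[0]=0x78 [1]=0x58 [2]=0x0b [3]=0x8b (little-endian) → word 0x8b0b5878
addr_hi [0+:4] = (word>>0) & 0xf = 8  ←
len [4+:13] = (word>>4) & 0x1fff = 5511
opcode [17+:10] = (word>>17) & 0x3ff = 389
prio [27+:5] = (word>>27) & 0x1f = 17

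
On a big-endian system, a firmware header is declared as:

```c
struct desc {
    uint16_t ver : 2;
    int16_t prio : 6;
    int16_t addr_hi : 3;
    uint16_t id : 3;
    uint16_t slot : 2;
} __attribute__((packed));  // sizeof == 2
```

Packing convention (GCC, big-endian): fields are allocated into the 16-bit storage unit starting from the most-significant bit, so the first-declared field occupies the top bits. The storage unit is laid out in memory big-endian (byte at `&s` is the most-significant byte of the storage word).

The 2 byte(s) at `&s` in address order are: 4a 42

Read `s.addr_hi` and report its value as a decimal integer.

2

[0]=0x4a [1]=0x42 (big-endian) → word 0x4a42
ver [14+:2] = (word>>14) & 0x3 = 1
prio [8+:6] = (word>>8) & 0x3f = 10
addr_hi [5+:3] = (word>>5) & 0x7 = 2  ←
id [2+:3] = (word>>2) & 0x7 = 0
slot [0+:2] = (word>>0) & 0x3 = 2
addr_hi signed 3b, MSB=0: value = 2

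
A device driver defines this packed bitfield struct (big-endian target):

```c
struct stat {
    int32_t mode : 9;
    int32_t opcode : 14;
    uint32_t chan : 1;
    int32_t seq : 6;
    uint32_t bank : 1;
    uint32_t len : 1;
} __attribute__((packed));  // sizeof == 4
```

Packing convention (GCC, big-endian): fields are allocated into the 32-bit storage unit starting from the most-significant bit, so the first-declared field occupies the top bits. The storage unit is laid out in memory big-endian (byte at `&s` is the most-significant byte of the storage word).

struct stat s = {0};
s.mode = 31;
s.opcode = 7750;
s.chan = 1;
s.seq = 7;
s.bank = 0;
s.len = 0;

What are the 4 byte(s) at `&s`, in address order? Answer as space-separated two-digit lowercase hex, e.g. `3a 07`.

0f bc 8d 1c

mode:9 = 31 → 0x1f << 23 → word 0x0f800000
opcode:14 = 7750 → 0x1e46 << 9 → word 0x0fbc8c00
chan:1 = 1 → 0x1 << 8 → word 0x0fbc8d00
seq:6 = 7 → 0x7 << 2 → word 0x0fbc8d1c
bank:1 = 0 → 0x0 << 1 → word 0x0fbc8d1c
len:1 = 0 → 0x0 << 0 → word 0x0fbc8d1c
word = 0x0fbc8d1c → big-endian bytes:
  [0]=0x0f  [1]=0xbc  [2]=0x8d  [3]=0x1c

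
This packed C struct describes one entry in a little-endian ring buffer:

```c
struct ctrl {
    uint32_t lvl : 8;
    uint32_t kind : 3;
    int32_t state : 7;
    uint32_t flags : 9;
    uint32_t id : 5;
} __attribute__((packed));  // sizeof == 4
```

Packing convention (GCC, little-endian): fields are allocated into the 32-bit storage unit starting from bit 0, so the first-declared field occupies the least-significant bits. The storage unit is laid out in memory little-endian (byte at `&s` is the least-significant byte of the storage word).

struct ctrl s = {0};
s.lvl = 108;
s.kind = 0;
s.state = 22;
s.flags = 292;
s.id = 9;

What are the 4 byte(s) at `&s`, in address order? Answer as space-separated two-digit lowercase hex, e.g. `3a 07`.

[0+:8] lvl=108 & 0xff = 0x6c; word=0x0000006c
[8+:3] kind=0 & 0x7 = 0x0; word=0x0000006c
[11+:7] state=22 & 0x7f = 0x16; word=0x0000b06c
[18+:9] flags=292 & 0x1ff = 0x124; word=0x0490b06c
[27+:5] id=9 & 0x1f = 0x9; word=0x4c90b06c
word = 0x4c90b06c → little-endian bytes:
  [0]=0x6c  [1]=0xb0  [2]=0x90  [3]=0x4c

6c b0 90 4c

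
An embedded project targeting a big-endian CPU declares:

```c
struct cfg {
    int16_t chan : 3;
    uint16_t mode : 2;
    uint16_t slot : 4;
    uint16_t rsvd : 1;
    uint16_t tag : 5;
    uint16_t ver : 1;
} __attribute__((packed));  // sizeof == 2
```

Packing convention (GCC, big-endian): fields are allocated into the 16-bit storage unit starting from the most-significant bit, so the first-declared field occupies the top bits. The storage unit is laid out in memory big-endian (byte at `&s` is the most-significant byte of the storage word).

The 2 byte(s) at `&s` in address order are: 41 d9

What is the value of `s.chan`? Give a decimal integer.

2

[0]=0x41 [1]=0xd9 (big-endian) → word 0x41d9
chan:3 @ bit 13 → (0x41d9>>13)&0x7 = 0x2  ←
mode:2 @ bit 11 → (0x41d9>>11)&0x3 = 0x0
slot:4 @ bit 7 → (0x41d9>>7)&0xf = 0x3
rsvd:1 @ bit 6 → (0x41d9>>6)&0x1 = 0x1
tag:5 @ bit 1 → (0x41d9>>1)&0x1f = 0xc
ver:1 @ bit 0 → (0x41d9>>0)&0x1 = 0x1
chan signed 3b, MSB=0: value = 2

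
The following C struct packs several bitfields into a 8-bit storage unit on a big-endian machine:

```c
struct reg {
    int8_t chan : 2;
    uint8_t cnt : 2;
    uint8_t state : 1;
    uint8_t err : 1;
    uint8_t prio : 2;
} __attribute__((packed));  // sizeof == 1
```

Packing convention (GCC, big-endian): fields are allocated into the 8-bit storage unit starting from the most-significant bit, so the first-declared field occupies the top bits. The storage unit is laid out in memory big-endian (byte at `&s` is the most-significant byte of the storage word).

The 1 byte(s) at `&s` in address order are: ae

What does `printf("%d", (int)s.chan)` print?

-2

[0]=0xae (big-endian) → word 0xae
chan:2 @ bit 6 → (0xae>>6)&0x3 = 0x2  ←
cnt:2 @ bit 4 → (0xae>>4)&0x3 = 0x2
state:1 @ bit 3 → (0xae>>3)&0x1 = 0x1
err:1 @ bit 2 → (0xae>>2)&0x1 = 0x1
prio:2 @ bit 0 → (0xae>>0)&0x3 = 0x2
chan signed 2b, MSB=1: 2 - 4 = -2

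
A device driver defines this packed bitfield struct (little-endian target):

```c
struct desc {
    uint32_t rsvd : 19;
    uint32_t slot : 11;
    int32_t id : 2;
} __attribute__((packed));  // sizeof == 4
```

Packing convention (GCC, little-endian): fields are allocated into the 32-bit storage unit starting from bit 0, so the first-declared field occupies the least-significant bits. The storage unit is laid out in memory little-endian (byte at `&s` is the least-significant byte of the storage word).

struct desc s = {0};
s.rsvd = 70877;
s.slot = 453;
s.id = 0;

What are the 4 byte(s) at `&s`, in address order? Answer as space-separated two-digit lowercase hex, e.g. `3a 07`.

[0+:19] rsvd=70877 & 0x7ffff = 0x114dd; word=0x000114dd
[19+:11] slot=453 & 0x7ff = 0x1c5; word=0x0e2914dd
[30+:2] id=0 & 0x3 = 0x0; word=0x0e2914dd
word = 0x0e2914dd → little-endian bytes:
  [0]=0xdd  [1]=0x14  [2]=0x29  [3]=0x0e

dd 14 29 0e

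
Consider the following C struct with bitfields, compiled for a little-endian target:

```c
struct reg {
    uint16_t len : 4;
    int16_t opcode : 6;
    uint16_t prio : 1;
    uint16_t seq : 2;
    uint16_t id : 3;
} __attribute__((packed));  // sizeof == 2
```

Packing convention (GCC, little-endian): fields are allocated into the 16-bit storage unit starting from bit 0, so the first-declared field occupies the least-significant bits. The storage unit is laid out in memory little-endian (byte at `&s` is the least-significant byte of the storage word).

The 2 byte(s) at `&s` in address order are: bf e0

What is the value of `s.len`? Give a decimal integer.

[0]=0xbf [1]=0xe0 (little-endian) → word 0xe0bf
len [0+:4] = (word>>0) & 0xf = 15  ←
opcode [4+:6] = (word>>4) & 0x3f = 11
prio [10+:1] = (word>>10) & 0x1 = 0
seq [11+:2] = (word>>11) & 0x3 = 0
id [13+:3] = (word>>13) & 0x7 = 7

15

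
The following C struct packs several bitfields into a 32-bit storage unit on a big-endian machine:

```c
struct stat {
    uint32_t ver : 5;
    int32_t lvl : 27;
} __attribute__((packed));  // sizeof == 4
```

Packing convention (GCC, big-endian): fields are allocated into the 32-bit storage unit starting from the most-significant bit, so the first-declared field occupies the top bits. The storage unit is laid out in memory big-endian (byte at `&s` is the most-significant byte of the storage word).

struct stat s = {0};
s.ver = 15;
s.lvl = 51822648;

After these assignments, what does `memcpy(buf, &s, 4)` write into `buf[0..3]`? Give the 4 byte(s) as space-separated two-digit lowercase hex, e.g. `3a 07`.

7b 16 c0 38

ver (5b) val=15 bits=0xf at bit 27: 0x78000000
lvl (27b) val=51822648 bits=0x316c038 at bit 0: 0x7b16c038
word = 0x7b16c038 → big-endian bytes:
  [0]=0x7b  [1]=0x16  [2]=0xc0  [3]=0x38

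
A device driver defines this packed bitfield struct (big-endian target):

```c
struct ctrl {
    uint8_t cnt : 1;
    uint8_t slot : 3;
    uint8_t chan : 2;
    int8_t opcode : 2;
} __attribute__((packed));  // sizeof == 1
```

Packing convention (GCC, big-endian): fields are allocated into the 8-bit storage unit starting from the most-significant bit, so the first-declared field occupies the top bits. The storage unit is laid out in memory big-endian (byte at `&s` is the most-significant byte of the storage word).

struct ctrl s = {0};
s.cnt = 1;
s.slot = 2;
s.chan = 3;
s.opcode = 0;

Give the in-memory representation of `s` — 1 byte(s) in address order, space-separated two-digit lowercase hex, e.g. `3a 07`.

ac

cnt (1b) val=1 bits=0x1 at bit 7: 0x80
slot (3b) val=2 bits=0x2 at bit 4: 0xa0
chan (2b) val=3 bits=0x3 at bit 2: 0xac
opcode (2b) val=0 bits=0x0 at bit 0: 0xac
word = 0xac → big-endian bytes:
  [0]=0xac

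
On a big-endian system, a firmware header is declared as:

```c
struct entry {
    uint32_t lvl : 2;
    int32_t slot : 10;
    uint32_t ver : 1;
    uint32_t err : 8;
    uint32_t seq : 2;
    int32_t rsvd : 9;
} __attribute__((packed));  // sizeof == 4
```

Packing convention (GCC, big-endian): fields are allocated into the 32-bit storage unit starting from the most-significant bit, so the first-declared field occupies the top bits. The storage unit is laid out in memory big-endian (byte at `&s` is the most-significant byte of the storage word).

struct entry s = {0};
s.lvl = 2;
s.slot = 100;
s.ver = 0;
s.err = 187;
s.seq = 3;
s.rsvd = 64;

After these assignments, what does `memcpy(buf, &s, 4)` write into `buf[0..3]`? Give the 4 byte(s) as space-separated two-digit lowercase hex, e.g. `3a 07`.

[30+:2] lvl=2 & 0x3 = 0x2; word=0x80000000
[20+:10] slot=100 & 0x3ff = 0x64; word=0x86400000
[19+:1] ver=0 & 0x1 = 0x0; word=0x86400000
[11+:8] err=187 & 0xff = 0xbb; word=0x8645d800
[9+:2] seq=3 & 0x3 = 0x3; word=0x8645de00
[0+:9] rsvd=64 & 0x1ff = 0x40; word=0x8645de40
word = 0x8645de40 → big-endian bytes:
  [0]=0x86  [1]=0x45  [2]=0xde  [3]=0x40

86 45 de 40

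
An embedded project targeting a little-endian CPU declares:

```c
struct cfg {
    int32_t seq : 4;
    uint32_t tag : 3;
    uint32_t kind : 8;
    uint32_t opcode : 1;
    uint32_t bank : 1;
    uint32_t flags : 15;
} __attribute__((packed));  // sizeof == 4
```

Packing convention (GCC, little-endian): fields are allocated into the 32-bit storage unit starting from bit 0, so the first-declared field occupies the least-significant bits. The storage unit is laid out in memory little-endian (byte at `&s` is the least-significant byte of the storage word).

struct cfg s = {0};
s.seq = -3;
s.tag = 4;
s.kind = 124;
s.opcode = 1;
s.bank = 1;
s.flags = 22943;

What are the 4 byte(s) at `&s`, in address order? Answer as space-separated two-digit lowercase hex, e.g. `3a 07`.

[0+:4] seq=-3 & 0xf = 0xd; word=0x0000000d
[4+:3] tag=4 & 0x7 = 0x4; word=0x0000004d
[7+:8] kind=124 & 0xff = 0x7c; word=0x00003e4d
[15+:1] opcode=1 & 0x1 = 0x1; word=0x0000be4d
[16+:1] bank=1 & 0x1 = 0x1; word=0x0001be4d
[17+:15] flags=22943 & 0x7fff = 0x599f; word=0xb33fbe4d
word = 0xb33fbe4d → little-endian bytes:
  [0]=0x4d  [1]=0xbe  [2]=0x3f  [3]=0xb3

4d be 3f b3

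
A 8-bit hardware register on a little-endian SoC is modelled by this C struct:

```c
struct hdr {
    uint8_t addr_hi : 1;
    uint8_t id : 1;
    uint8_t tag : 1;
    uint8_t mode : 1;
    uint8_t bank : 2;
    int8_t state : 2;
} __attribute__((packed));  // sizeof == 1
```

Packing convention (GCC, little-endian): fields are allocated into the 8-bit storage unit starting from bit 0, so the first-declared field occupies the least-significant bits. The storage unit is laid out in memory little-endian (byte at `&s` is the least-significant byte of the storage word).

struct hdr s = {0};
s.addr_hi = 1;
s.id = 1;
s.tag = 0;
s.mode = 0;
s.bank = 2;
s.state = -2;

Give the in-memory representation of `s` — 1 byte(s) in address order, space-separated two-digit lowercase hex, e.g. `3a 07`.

addr_hi (1b) val=1 bits=0x1 at bit 0: 0x01
id (1b) val=1 bits=0x1 at bit 1: 0x03
tag (1b) val=0 bits=0x0 at bit 2: 0x03
mode (1b) val=0 bits=0x0 at bit 3: 0x03
bank (2b) val=2 bits=0x2 at bit 4: 0x23
state (2b) val=-2 bits=0x2 at bit 6: 0xa3
word = 0xa3 → little-endian bytes:
  [0]=0xa3

a3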